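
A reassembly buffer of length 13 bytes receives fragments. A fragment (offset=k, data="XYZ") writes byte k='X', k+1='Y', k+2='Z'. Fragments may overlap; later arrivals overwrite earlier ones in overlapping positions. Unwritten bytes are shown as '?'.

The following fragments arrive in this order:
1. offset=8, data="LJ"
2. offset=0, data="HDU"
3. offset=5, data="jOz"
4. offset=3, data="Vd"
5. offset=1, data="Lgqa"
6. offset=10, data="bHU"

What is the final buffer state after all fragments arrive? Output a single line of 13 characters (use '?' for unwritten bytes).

Fragment 1: offset=8 data="LJ" -> buffer=????????LJ???
Fragment 2: offset=0 data="HDU" -> buffer=HDU?????LJ???
Fragment 3: offset=5 data="jOz" -> buffer=HDU??jOzLJ???
Fragment 4: offset=3 data="Vd" -> buffer=HDUVdjOzLJ???
Fragment 5: offset=1 data="Lgqa" -> buffer=HLgqajOzLJ???
Fragment 6: offset=10 data="bHU" -> buffer=HLgqajOzLJbHU

Answer: HLgqajOzLJbHU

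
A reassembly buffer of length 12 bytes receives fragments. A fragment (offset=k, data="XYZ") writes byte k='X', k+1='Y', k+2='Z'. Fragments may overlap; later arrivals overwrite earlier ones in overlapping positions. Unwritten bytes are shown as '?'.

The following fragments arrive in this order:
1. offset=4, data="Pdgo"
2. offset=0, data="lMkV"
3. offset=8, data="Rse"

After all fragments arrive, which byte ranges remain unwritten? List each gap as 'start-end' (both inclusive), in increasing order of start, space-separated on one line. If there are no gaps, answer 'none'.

Fragment 1: offset=4 len=4
Fragment 2: offset=0 len=4
Fragment 3: offset=8 len=3
Gaps: 11-11

Answer: 11-11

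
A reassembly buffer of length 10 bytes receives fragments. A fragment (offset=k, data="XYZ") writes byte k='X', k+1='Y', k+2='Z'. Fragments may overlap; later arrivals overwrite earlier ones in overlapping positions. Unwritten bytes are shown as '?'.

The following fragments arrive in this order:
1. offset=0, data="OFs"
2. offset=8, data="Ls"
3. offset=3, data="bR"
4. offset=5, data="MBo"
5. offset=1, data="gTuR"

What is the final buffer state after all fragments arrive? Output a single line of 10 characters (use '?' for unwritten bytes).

Answer: OgTuRMBoLs

Derivation:
Fragment 1: offset=0 data="OFs" -> buffer=OFs???????
Fragment 2: offset=8 data="Ls" -> buffer=OFs?????Ls
Fragment 3: offset=3 data="bR" -> buffer=OFsbR???Ls
Fragment 4: offset=5 data="MBo" -> buffer=OFsbRMBoLs
Fragment 5: offset=1 data="gTuR" -> buffer=OgTuRMBoLs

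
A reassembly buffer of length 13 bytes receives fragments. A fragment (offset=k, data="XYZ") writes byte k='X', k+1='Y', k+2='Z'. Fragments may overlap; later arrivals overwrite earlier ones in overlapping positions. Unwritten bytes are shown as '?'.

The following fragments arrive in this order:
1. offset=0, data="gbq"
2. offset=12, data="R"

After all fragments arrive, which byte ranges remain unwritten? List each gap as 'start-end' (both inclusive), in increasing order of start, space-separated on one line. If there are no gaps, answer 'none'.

Answer: 3-11

Derivation:
Fragment 1: offset=0 len=3
Fragment 2: offset=12 len=1
Gaps: 3-11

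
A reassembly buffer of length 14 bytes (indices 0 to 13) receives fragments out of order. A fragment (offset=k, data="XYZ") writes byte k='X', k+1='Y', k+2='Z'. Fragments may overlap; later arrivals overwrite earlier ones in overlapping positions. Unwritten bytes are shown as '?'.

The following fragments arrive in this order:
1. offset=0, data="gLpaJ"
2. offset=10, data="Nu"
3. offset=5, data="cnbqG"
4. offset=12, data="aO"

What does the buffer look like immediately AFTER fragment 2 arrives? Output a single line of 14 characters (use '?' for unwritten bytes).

Answer: gLpaJ?????Nu??

Derivation:
Fragment 1: offset=0 data="gLpaJ" -> buffer=gLpaJ?????????
Fragment 2: offset=10 data="Nu" -> buffer=gLpaJ?????Nu??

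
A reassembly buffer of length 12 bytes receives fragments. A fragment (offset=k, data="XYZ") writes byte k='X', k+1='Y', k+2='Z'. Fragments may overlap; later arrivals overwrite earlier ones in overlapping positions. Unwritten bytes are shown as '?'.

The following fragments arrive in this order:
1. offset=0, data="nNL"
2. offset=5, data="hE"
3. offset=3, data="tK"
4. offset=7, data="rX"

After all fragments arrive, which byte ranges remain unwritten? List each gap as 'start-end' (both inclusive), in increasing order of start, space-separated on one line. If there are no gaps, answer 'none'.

Fragment 1: offset=0 len=3
Fragment 2: offset=5 len=2
Fragment 3: offset=3 len=2
Fragment 4: offset=7 len=2
Gaps: 9-11

Answer: 9-11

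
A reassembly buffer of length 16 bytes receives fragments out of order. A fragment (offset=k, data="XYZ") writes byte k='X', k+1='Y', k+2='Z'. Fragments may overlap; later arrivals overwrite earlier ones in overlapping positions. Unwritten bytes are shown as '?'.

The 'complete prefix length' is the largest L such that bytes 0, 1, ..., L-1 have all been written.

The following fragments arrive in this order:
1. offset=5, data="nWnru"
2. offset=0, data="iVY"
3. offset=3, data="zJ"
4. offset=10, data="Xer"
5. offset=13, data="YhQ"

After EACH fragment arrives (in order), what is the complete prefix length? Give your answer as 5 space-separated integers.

Fragment 1: offset=5 data="nWnru" -> buffer=?????nWnru?????? -> prefix_len=0
Fragment 2: offset=0 data="iVY" -> buffer=iVY??nWnru?????? -> prefix_len=3
Fragment 3: offset=3 data="zJ" -> buffer=iVYzJnWnru?????? -> prefix_len=10
Fragment 4: offset=10 data="Xer" -> buffer=iVYzJnWnruXer??? -> prefix_len=13
Fragment 5: offset=13 data="YhQ" -> buffer=iVYzJnWnruXerYhQ -> prefix_len=16

Answer: 0 3 10 13 16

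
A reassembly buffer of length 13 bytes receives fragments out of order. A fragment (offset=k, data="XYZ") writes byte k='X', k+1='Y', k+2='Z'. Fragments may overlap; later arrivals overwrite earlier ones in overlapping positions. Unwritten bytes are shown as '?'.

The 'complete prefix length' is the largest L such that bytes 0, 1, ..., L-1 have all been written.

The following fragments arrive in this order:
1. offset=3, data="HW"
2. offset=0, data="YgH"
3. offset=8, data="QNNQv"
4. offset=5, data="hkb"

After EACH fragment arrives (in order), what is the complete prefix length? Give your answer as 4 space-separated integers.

Fragment 1: offset=3 data="HW" -> buffer=???HW???????? -> prefix_len=0
Fragment 2: offset=0 data="YgH" -> buffer=YgHHW???????? -> prefix_len=5
Fragment 3: offset=8 data="QNNQv" -> buffer=YgHHW???QNNQv -> prefix_len=5
Fragment 4: offset=5 data="hkb" -> buffer=YgHHWhkbQNNQv -> prefix_len=13

Answer: 0 5 5 13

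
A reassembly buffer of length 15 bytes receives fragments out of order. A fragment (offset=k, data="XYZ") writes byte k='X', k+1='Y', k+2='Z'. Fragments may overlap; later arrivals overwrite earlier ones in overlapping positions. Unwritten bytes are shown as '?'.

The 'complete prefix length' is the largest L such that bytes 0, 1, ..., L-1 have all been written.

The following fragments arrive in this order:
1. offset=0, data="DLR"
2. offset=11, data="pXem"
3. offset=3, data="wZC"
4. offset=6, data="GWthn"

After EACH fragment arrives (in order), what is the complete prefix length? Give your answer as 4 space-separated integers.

Answer: 3 3 6 15

Derivation:
Fragment 1: offset=0 data="DLR" -> buffer=DLR???????????? -> prefix_len=3
Fragment 2: offset=11 data="pXem" -> buffer=DLR????????pXem -> prefix_len=3
Fragment 3: offset=3 data="wZC" -> buffer=DLRwZC?????pXem -> prefix_len=6
Fragment 4: offset=6 data="GWthn" -> buffer=DLRwZCGWthnpXem -> prefix_len=15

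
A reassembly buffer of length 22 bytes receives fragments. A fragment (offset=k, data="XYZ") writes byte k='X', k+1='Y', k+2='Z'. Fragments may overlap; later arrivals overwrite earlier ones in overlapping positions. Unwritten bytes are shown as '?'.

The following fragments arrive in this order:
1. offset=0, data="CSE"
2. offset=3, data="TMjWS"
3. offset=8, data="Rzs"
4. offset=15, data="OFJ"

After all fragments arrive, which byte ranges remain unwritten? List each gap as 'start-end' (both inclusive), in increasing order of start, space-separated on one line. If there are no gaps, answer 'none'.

Fragment 1: offset=0 len=3
Fragment 2: offset=3 len=5
Fragment 3: offset=8 len=3
Fragment 4: offset=15 len=3
Gaps: 11-14 18-21

Answer: 11-14 18-21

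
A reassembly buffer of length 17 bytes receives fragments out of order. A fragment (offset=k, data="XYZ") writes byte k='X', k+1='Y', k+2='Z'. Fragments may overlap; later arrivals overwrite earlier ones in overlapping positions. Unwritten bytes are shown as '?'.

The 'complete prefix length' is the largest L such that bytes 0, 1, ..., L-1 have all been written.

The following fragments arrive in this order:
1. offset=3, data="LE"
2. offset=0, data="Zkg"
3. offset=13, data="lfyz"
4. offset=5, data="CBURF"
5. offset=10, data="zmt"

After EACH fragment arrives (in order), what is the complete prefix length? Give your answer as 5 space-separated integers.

Answer: 0 5 5 10 17

Derivation:
Fragment 1: offset=3 data="LE" -> buffer=???LE???????????? -> prefix_len=0
Fragment 2: offset=0 data="Zkg" -> buffer=ZkgLE???????????? -> prefix_len=5
Fragment 3: offset=13 data="lfyz" -> buffer=ZkgLE????????lfyz -> prefix_len=5
Fragment 4: offset=5 data="CBURF" -> buffer=ZkgLECBURF???lfyz -> prefix_len=10
Fragment 5: offset=10 data="zmt" -> buffer=ZkgLECBURFzmtlfyz -> prefix_len=17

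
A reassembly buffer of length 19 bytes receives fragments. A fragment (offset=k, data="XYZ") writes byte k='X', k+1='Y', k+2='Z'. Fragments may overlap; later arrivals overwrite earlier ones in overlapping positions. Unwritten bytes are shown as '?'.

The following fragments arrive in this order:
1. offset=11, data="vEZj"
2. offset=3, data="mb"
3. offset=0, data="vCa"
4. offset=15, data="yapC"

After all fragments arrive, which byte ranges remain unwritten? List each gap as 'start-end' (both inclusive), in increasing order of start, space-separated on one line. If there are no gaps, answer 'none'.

Answer: 5-10

Derivation:
Fragment 1: offset=11 len=4
Fragment 2: offset=3 len=2
Fragment 3: offset=0 len=3
Fragment 4: offset=15 len=4
Gaps: 5-10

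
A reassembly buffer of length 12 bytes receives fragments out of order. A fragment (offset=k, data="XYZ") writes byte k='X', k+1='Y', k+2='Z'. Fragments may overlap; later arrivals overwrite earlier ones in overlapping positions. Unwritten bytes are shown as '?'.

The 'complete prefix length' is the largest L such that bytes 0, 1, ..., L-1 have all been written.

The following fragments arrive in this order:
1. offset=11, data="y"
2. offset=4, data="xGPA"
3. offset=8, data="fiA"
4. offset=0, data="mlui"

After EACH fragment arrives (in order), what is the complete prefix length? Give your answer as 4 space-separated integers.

Answer: 0 0 0 12

Derivation:
Fragment 1: offset=11 data="y" -> buffer=???????????y -> prefix_len=0
Fragment 2: offset=4 data="xGPA" -> buffer=????xGPA???y -> prefix_len=0
Fragment 3: offset=8 data="fiA" -> buffer=????xGPAfiAy -> prefix_len=0
Fragment 4: offset=0 data="mlui" -> buffer=mluixGPAfiAy -> prefix_len=12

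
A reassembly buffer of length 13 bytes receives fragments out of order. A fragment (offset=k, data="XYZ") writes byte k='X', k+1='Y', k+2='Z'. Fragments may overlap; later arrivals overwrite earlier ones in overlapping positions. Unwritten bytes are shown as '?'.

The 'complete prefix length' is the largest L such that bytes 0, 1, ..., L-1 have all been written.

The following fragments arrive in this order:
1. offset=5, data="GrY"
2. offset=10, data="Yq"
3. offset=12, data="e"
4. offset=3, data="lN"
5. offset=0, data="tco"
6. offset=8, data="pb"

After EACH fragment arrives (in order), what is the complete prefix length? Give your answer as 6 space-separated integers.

Answer: 0 0 0 0 8 13

Derivation:
Fragment 1: offset=5 data="GrY" -> buffer=?????GrY????? -> prefix_len=0
Fragment 2: offset=10 data="Yq" -> buffer=?????GrY??Yq? -> prefix_len=0
Fragment 3: offset=12 data="e" -> buffer=?????GrY??Yqe -> prefix_len=0
Fragment 4: offset=3 data="lN" -> buffer=???lNGrY??Yqe -> prefix_len=0
Fragment 5: offset=0 data="tco" -> buffer=tcolNGrY??Yqe -> prefix_len=8
Fragment 6: offset=8 data="pb" -> buffer=tcolNGrYpbYqe -> prefix_len=13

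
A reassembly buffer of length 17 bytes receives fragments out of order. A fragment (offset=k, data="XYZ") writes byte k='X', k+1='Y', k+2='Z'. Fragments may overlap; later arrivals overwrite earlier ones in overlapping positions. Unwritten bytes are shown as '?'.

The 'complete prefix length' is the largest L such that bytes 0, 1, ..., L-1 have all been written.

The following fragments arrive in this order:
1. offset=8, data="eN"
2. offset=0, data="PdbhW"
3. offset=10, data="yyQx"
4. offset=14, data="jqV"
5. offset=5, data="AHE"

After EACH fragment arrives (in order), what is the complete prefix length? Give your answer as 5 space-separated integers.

Fragment 1: offset=8 data="eN" -> buffer=????????eN??????? -> prefix_len=0
Fragment 2: offset=0 data="PdbhW" -> buffer=PdbhW???eN??????? -> prefix_len=5
Fragment 3: offset=10 data="yyQx" -> buffer=PdbhW???eNyyQx??? -> prefix_len=5
Fragment 4: offset=14 data="jqV" -> buffer=PdbhW???eNyyQxjqV -> prefix_len=5
Fragment 5: offset=5 data="AHE" -> buffer=PdbhWAHEeNyyQxjqV -> prefix_len=17

Answer: 0 5 5 5 17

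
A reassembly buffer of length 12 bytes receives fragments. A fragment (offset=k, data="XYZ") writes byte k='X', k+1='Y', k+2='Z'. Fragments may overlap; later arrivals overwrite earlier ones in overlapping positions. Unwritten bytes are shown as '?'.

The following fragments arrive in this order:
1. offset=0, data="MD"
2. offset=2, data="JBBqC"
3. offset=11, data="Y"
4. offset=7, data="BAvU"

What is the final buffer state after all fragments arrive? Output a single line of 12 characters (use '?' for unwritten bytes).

Fragment 1: offset=0 data="MD" -> buffer=MD??????????
Fragment 2: offset=2 data="JBBqC" -> buffer=MDJBBqC?????
Fragment 3: offset=11 data="Y" -> buffer=MDJBBqC????Y
Fragment 4: offset=7 data="BAvU" -> buffer=MDJBBqCBAvUY

Answer: MDJBBqCBAvUY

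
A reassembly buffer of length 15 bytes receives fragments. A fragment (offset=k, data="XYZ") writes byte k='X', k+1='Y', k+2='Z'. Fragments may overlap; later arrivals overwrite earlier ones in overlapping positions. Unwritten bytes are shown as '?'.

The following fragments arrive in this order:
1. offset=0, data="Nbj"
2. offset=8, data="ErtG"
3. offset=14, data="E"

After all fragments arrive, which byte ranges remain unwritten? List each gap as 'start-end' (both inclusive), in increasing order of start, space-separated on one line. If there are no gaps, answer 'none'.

Answer: 3-7 12-13

Derivation:
Fragment 1: offset=0 len=3
Fragment 2: offset=8 len=4
Fragment 3: offset=14 len=1
Gaps: 3-7 12-13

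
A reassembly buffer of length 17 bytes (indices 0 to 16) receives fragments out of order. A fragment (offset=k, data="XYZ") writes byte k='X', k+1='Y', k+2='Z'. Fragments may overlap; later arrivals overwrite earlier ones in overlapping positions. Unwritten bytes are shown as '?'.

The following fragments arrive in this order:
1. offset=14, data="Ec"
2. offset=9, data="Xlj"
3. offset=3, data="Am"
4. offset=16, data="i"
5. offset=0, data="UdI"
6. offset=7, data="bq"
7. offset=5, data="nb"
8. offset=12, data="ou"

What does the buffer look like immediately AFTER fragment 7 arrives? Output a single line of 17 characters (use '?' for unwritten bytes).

Fragment 1: offset=14 data="Ec" -> buffer=??????????????Ec?
Fragment 2: offset=9 data="Xlj" -> buffer=?????????Xlj??Ec?
Fragment 3: offset=3 data="Am" -> buffer=???Am????Xlj??Ec?
Fragment 4: offset=16 data="i" -> buffer=???Am????Xlj??Eci
Fragment 5: offset=0 data="UdI" -> buffer=UdIAm????Xlj??Eci
Fragment 6: offset=7 data="bq" -> buffer=UdIAm??bqXlj??Eci
Fragment 7: offset=5 data="nb" -> buffer=UdIAmnbbqXlj??Eci

Answer: UdIAmnbbqXlj??Eci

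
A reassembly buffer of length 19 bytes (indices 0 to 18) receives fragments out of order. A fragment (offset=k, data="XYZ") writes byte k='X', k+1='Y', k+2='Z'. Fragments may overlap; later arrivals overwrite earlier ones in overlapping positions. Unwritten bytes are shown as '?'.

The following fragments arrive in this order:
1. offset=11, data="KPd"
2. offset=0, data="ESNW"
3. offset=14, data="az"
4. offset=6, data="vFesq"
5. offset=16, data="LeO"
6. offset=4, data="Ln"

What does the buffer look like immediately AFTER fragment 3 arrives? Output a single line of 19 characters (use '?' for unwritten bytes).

Fragment 1: offset=11 data="KPd" -> buffer=???????????KPd?????
Fragment 2: offset=0 data="ESNW" -> buffer=ESNW???????KPd?????
Fragment 3: offset=14 data="az" -> buffer=ESNW???????KPdaz???

Answer: ESNW???????KPdaz???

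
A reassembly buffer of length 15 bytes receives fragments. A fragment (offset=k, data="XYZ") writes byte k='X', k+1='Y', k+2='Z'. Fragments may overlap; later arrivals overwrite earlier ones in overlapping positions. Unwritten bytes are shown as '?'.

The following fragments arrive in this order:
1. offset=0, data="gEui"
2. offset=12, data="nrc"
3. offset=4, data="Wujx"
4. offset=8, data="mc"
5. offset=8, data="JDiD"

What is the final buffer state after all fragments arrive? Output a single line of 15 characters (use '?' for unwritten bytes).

Fragment 1: offset=0 data="gEui" -> buffer=gEui???????????
Fragment 2: offset=12 data="nrc" -> buffer=gEui????????nrc
Fragment 3: offset=4 data="Wujx" -> buffer=gEuiWujx????nrc
Fragment 4: offset=8 data="mc" -> buffer=gEuiWujxmc??nrc
Fragment 5: offset=8 data="JDiD" -> buffer=gEuiWujxJDiDnrc

Answer: gEuiWujxJDiDnrc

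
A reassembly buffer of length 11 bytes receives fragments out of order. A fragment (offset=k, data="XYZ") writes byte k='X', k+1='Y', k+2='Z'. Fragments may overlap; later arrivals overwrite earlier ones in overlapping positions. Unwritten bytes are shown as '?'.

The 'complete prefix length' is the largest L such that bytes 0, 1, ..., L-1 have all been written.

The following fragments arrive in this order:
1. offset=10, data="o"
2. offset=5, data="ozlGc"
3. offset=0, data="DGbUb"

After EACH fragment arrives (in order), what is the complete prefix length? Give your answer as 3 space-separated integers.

Answer: 0 0 11

Derivation:
Fragment 1: offset=10 data="o" -> buffer=??????????o -> prefix_len=0
Fragment 2: offset=5 data="ozlGc" -> buffer=?????ozlGco -> prefix_len=0
Fragment 3: offset=0 data="DGbUb" -> buffer=DGbUbozlGco -> prefix_len=11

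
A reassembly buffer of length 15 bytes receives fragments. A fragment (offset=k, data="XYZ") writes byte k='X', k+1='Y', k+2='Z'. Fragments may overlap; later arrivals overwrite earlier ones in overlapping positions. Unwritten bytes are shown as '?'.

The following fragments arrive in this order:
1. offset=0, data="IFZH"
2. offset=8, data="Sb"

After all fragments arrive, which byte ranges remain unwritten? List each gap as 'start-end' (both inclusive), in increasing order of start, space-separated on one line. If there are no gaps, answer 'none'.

Answer: 4-7 10-14

Derivation:
Fragment 1: offset=0 len=4
Fragment 2: offset=8 len=2
Gaps: 4-7 10-14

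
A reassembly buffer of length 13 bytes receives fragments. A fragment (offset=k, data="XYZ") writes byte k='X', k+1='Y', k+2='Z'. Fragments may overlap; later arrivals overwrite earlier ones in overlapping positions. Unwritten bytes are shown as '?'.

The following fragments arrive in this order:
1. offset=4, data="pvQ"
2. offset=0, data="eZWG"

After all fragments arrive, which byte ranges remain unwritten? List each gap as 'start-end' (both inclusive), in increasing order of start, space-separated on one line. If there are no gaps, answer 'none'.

Fragment 1: offset=4 len=3
Fragment 2: offset=0 len=4
Gaps: 7-12

Answer: 7-12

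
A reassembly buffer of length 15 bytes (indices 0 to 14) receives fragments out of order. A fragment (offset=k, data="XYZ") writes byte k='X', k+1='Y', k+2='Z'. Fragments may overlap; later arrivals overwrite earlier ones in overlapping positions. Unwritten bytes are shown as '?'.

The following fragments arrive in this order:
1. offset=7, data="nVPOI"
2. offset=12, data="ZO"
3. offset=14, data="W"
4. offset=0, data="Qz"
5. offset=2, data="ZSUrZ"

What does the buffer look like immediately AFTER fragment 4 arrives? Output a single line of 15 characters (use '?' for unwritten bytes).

Answer: Qz?????nVPOIZOW

Derivation:
Fragment 1: offset=7 data="nVPOI" -> buffer=???????nVPOI???
Fragment 2: offset=12 data="ZO" -> buffer=???????nVPOIZO?
Fragment 3: offset=14 data="W" -> buffer=???????nVPOIZOW
Fragment 4: offset=0 data="Qz" -> buffer=Qz?????nVPOIZOW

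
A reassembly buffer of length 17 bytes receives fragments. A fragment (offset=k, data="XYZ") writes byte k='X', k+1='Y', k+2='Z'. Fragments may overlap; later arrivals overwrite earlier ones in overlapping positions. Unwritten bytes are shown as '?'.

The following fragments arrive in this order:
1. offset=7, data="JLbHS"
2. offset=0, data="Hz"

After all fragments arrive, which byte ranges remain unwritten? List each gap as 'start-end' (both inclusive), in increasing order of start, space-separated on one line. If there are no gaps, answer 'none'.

Answer: 2-6 12-16

Derivation:
Fragment 1: offset=7 len=5
Fragment 2: offset=0 len=2
Gaps: 2-6 12-16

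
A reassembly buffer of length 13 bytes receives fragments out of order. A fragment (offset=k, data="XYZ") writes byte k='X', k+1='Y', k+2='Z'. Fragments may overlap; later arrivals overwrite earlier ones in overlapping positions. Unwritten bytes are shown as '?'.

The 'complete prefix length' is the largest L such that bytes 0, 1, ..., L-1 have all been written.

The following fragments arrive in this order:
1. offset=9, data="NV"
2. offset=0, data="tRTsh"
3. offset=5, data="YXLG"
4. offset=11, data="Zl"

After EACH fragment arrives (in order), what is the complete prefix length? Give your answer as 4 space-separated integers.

Answer: 0 5 11 13

Derivation:
Fragment 1: offset=9 data="NV" -> buffer=?????????NV?? -> prefix_len=0
Fragment 2: offset=0 data="tRTsh" -> buffer=tRTsh????NV?? -> prefix_len=5
Fragment 3: offset=5 data="YXLG" -> buffer=tRTshYXLGNV?? -> prefix_len=11
Fragment 4: offset=11 data="Zl" -> buffer=tRTshYXLGNVZl -> prefix_len=13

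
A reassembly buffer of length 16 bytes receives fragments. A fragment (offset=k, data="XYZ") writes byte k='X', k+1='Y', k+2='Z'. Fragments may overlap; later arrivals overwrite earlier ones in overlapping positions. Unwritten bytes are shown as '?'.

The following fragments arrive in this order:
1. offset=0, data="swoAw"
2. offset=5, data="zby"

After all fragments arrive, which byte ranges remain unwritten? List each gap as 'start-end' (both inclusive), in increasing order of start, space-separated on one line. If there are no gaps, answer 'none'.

Answer: 8-15

Derivation:
Fragment 1: offset=0 len=5
Fragment 2: offset=5 len=3
Gaps: 8-15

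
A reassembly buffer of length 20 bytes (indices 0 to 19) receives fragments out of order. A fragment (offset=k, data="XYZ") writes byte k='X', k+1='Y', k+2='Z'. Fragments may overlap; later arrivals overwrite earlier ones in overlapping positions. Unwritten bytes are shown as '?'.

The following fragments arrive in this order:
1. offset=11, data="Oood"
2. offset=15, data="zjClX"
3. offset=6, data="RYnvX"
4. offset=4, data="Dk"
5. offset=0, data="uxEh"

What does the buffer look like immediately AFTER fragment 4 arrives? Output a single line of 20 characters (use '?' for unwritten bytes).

Answer: ????DkRYnvXOoodzjClX

Derivation:
Fragment 1: offset=11 data="Oood" -> buffer=???????????Oood?????
Fragment 2: offset=15 data="zjClX" -> buffer=???????????OoodzjClX
Fragment 3: offset=6 data="RYnvX" -> buffer=??????RYnvXOoodzjClX
Fragment 4: offset=4 data="Dk" -> buffer=????DkRYnvXOoodzjClX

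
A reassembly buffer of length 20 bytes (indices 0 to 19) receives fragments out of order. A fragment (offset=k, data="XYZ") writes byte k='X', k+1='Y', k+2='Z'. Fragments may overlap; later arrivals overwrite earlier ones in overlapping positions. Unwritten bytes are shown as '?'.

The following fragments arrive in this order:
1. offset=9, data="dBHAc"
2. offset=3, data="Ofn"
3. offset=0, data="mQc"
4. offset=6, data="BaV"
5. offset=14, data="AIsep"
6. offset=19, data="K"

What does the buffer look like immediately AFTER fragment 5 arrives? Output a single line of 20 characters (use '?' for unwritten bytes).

Fragment 1: offset=9 data="dBHAc" -> buffer=?????????dBHAc??????
Fragment 2: offset=3 data="Ofn" -> buffer=???Ofn???dBHAc??????
Fragment 3: offset=0 data="mQc" -> buffer=mQcOfn???dBHAc??????
Fragment 4: offset=6 data="BaV" -> buffer=mQcOfnBaVdBHAc??????
Fragment 5: offset=14 data="AIsep" -> buffer=mQcOfnBaVdBHAcAIsep?

Answer: mQcOfnBaVdBHAcAIsep?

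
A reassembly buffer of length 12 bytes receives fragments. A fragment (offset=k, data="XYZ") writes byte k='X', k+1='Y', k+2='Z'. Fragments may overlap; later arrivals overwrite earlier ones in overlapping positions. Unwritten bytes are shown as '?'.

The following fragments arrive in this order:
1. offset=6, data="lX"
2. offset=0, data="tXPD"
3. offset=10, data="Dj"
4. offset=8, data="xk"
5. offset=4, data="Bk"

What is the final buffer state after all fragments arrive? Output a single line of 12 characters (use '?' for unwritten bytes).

Fragment 1: offset=6 data="lX" -> buffer=??????lX????
Fragment 2: offset=0 data="tXPD" -> buffer=tXPD??lX????
Fragment 3: offset=10 data="Dj" -> buffer=tXPD??lX??Dj
Fragment 4: offset=8 data="xk" -> buffer=tXPD??lXxkDj
Fragment 5: offset=4 data="Bk" -> buffer=tXPDBklXxkDj

Answer: tXPDBklXxkDj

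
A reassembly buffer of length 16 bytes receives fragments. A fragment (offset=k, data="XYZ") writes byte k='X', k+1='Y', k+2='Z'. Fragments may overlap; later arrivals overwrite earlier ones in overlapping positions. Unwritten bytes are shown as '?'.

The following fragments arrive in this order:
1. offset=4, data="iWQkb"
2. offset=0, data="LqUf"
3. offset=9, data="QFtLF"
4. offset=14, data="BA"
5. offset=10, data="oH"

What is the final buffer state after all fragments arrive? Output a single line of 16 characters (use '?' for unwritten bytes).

Answer: LqUfiWQkbQoHLFBA

Derivation:
Fragment 1: offset=4 data="iWQkb" -> buffer=????iWQkb???????
Fragment 2: offset=0 data="LqUf" -> buffer=LqUfiWQkb???????
Fragment 3: offset=9 data="QFtLF" -> buffer=LqUfiWQkbQFtLF??
Fragment 4: offset=14 data="BA" -> buffer=LqUfiWQkbQFtLFBA
Fragment 5: offset=10 data="oH" -> buffer=LqUfiWQkbQoHLFBA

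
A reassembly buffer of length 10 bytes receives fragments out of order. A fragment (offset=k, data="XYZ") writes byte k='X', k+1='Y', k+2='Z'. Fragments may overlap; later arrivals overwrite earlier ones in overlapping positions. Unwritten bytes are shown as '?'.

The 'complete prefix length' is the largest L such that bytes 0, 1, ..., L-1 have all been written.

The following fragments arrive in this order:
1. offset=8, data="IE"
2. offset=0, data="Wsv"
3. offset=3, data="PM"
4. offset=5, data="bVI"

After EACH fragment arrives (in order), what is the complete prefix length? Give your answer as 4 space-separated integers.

Fragment 1: offset=8 data="IE" -> buffer=????????IE -> prefix_len=0
Fragment 2: offset=0 data="Wsv" -> buffer=Wsv?????IE -> prefix_len=3
Fragment 3: offset=3 data="PM" -> buffer=WsvPM???IE -> prefix_len=5
Fragment 4: offset=5 data="bVI" -> buffer=WsvPMbVIIE -> prefix_len=10

Answer: 0 3 5 10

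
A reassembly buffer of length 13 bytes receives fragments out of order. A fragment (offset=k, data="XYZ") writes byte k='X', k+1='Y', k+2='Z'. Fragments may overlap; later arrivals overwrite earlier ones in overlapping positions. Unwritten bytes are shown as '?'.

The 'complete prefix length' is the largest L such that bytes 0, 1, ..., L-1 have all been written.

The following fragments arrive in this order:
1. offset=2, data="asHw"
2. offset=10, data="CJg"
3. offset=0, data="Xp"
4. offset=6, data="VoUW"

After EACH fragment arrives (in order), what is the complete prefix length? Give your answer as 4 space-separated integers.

Fragment 1: offset=2 data="asHw" -> buffer=??asHw??????? -> prefix_len=0
Fragment 2: offset=10 data="CJg" -> buffer=??asHw????CJg -> prefix_len=0
Fragment 3: offset=0 data="Xp" -> buffer=XpasHw????CJg -> prefix_len=6
Fragment 4: offset=6 data="VoUW" -> buffer=XpasHwVoUWCJg -> prefix_len=13

Answer: 0 0 6 13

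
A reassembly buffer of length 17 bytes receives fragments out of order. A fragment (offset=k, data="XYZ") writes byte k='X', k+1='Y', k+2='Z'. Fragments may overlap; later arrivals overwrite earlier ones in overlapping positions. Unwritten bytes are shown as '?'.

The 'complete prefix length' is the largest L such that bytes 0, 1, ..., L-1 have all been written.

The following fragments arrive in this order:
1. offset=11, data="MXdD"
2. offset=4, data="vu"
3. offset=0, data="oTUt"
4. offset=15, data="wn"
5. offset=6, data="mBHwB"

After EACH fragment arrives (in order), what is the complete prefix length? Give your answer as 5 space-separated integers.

Answer: 0 0 6 6 17

Derivation:
Fragment 1: offset=11 data="MXdD" -> buffer=???????????MXdD?? -> prefix_len=0
Fragment 2: offset=4 data="vu" -> buffer=????vu?????MXdD?? -> prefix_len=0
Fragment 3: offset=0 data="oTUt" -> buffer=oTUtvu?????MXdD?? -> prefix_len=6
Fragment 4: offset=15 data="wn" -> buffer=oTUtvu?????MXdDwn -> prefix_len=6
Fragment 5: offset=6 data="mBHwB" -> buffer=oTUtvumBHwBMXdDwn -> prefix_len=17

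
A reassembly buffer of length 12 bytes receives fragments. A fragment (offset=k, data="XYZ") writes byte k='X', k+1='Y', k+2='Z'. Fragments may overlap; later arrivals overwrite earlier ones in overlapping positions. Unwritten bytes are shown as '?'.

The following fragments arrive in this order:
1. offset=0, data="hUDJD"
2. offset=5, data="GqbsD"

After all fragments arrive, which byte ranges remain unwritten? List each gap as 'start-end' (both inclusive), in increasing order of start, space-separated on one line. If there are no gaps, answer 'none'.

Fragment 1: offset=0 len=5
Fragment 2: offset=5 len=5
Gaps: 10-11

Answer: 10-11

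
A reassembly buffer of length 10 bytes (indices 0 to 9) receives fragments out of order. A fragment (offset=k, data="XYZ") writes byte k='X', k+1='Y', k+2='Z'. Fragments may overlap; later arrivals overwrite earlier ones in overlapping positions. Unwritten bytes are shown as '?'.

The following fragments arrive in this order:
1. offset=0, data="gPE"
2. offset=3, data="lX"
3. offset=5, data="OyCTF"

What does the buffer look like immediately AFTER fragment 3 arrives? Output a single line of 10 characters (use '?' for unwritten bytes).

Answer: gPElXOyCTF

Derivation:
Fragment 1: offset=0 data="gPE" -> buffer=gPE???????
Fragment 2: offset=3 data="lX" -> buffer=gPElX?????
Fragment 3: offset=5 data="OyCTF" -> buffer=gPElXOyCTF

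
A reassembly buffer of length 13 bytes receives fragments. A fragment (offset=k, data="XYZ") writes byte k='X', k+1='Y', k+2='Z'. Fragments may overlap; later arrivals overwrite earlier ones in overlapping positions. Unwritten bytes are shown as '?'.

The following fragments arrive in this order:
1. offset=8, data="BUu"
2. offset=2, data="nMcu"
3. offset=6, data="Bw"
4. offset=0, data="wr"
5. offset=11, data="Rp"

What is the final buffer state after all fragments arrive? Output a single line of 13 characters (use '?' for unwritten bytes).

Answer: wrnMcuBwBUuRp

Derivation:
Fragment 1: offset=8 data="BUu" -> buffer=????????BUu??
Fragment 2: offset=2 data="nMcu" -> buffer=??nMcu??BUu??
Fragment 3: offset=6 data="Bw" -> buffer=??nMcuBwBUu??
Fragment 4: offset=0 data="wr" -> buffer=wrnMcuBwBUu??
Fragment 5: offset=11 data="Rp" -> buffer=wrnMcuBwBUuRp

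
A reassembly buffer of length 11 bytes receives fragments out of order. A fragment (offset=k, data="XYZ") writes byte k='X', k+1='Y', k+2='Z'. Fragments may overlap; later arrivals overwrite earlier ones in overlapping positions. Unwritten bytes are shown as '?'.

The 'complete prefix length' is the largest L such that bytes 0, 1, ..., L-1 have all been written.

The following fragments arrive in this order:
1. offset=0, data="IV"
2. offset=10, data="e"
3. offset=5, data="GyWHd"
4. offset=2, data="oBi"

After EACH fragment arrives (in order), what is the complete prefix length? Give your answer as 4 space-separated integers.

Fragment 1: offset=0 data="IV" -> buffer=IV????????? -> prefix_len=2
Fragment 2: offset=10 data="e" -> buffer=IV????????e -> prefix_len=2
Fragment 3: offset=5 data="GyWHd" -> buffer=IV???GyWHde -> prefix_len=2
Fragment 4: offset=2 data="oBi" -> buffer=IVoBiGyWHde -> prefix_len=11

Answer: 2 2 2 11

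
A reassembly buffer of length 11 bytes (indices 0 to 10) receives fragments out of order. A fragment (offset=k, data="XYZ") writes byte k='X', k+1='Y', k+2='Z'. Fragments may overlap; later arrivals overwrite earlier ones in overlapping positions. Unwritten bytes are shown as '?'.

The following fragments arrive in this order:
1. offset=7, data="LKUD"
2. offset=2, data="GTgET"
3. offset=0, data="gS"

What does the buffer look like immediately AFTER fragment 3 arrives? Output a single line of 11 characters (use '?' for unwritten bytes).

Fragment 1: offset=7 data="LKUD" -> buffer=???????LKUD
Fragment 2: offset=2 data="GTgET" -> buffer=??GTgETLKUD
Fragment 3: offset=0 data="gS" -> buffer=gSGTgETLKUD

Answer: gSGTgETLKUD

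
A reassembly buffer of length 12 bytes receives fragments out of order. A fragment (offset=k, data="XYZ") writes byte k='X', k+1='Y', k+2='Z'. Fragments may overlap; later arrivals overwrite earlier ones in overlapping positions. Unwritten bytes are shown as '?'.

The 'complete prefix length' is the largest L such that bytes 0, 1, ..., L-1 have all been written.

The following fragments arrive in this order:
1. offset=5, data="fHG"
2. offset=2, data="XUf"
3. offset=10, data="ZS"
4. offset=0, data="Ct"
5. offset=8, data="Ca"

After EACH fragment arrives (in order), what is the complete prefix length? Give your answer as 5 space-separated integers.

Fragment 1: offset=5 data="fHG" -> buffer=?????fHG???? -> prefix_len=0
Fragment 2: offset=2 data="XUf" -> buffer=??XUffHG???? -> prefix_len=0
Fragment 3: offset=10 data="ZS" -> buffer=??XUffHG??ZS -> prefix_len=0
Fragment 4: offset=0 data="Ct" -> buffer=CtXUffHG??ZS -> prefix_len=8
Fragment 5: offset=8 data="Ca" -> buffer=CtXUffHGCaZS -> prefix_len=12

Answer: 0 0 0 8 12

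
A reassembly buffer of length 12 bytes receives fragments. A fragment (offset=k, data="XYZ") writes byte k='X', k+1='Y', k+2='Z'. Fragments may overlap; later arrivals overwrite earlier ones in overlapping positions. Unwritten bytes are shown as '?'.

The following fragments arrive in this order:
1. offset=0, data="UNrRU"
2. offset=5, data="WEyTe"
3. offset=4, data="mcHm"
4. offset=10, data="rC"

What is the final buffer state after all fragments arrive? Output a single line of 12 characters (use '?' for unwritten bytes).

Answer: UNrRmcHmTerC

Derivation:
Fragment 1: offset=0 data="UNrRU" -> buffer=UNrRU???????
Fragment 2: offset=5 data="WEyTe" -> buffer=UNrRUWEyTe??
Fragment 3: offset=4 data="mcHm" -> buffer=UNrRmcHmTe??
Fragment 4: offset=10 data="rC" -> buffer=UNrRmcHmTerC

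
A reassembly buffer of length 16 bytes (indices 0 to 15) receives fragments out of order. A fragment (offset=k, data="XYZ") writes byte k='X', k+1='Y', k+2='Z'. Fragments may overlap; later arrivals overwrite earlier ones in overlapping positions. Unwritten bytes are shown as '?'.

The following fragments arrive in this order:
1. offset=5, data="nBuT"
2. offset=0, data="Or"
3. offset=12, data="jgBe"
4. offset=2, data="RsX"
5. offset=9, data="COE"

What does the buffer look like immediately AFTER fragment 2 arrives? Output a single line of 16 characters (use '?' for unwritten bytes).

Answer: Or???nBuT???????

Derivation:
Fragment 1: offset=5 data="nBuT" -> buffer=?????nBuT???????
Fragment 2: offset=0 data="Or" -> buffer=Or???nBuT???????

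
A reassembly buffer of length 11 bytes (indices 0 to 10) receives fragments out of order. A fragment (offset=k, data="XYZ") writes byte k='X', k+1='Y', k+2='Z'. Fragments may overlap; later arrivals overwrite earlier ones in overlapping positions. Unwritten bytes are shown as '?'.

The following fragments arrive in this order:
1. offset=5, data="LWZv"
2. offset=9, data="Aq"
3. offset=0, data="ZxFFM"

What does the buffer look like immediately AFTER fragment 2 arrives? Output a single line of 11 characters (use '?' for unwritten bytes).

Answer: ?????LWZvAq

Derivation:
Fragment 1: offset=5 data="LWZv" -> buffer=?????LWZv??
Fragment 2: offset=9 data="Aq" -> buffer=?????LWZvAq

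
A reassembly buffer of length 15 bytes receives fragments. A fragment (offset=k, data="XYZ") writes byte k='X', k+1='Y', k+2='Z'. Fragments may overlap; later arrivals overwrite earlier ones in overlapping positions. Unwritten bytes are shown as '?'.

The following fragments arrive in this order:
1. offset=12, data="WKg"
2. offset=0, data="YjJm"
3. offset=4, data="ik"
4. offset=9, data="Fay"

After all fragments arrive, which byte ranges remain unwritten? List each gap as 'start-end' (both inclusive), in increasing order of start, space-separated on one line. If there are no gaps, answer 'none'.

Fragment 1: offset=12 len=3
Fragment 2: offset=0 len=4
Fragment 3: offset=4 len=2
Fragment 4: offset=9 len=3
Gaps: 6-8

Answer: 6-8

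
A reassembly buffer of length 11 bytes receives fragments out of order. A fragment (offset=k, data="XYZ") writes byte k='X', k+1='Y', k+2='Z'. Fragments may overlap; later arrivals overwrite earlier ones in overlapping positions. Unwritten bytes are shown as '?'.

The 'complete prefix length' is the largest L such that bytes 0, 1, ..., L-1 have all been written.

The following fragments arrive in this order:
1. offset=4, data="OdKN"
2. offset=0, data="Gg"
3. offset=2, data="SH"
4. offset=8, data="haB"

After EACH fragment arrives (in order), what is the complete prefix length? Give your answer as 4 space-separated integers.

Answer: 0 2 8 11

Derivation:
Fragment 1: offset=4 data="OdKN" -> buffer=????OdKN??? -> prefix_len=0
Fragment 2: offset=0 data="Gg" -> buffer=Gg??OdKN??? -> prefix_len=2
Fragment 3: offset=2 data="SH" -> buffer=GgSHOdKN??? -> prefix_len=8
Fragment 4: offset=8 data="haB" -> buffer=GgSHOdKNhaB -> prefix_len=11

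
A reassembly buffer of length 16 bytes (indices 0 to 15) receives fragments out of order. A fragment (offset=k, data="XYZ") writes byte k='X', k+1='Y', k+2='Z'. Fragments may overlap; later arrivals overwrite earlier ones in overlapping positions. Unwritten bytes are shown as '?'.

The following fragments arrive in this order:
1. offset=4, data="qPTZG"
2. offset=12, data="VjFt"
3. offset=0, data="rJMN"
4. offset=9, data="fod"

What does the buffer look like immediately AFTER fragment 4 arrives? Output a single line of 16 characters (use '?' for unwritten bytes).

Answer: rJMNqPTZGfodVjFt

Derivation:
Fragment 1: offset=4 data="qPTZG" -> buffer=????qPTZG???????
Fragment 2: offset=12 data="VjFt" -> buffer=????qPTZG???VjFt
Fragment 3: offset=0 data="rJMN" -> buffer=rJMNqPTZG???VjFt
Fragment 4: offset=9 data="fod" -> buffer=rJMNqPTZGfodVjFt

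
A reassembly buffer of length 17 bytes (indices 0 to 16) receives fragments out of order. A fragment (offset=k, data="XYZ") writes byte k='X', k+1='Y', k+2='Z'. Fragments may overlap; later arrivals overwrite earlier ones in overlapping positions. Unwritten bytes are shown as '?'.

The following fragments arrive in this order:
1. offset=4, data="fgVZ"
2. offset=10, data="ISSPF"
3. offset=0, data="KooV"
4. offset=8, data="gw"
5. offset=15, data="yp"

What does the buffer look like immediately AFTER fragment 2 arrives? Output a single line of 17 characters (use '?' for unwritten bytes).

Answer: ????fgVZ??ISSPF??

Derivation:
Fragment 1: offset=4 data="fgVZ" -> buffer=????fgVZ?????????
Fragment 2: offset=10 data="ISSPF" -> buffer=????fgVZ??ISSPF??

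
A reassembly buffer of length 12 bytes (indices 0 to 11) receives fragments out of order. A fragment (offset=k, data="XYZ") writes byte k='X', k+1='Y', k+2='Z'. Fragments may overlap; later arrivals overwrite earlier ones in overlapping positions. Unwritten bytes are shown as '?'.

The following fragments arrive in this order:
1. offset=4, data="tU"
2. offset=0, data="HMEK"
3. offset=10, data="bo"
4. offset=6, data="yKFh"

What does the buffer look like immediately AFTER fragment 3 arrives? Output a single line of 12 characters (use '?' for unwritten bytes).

Answer: HMEKtU????bo

Derivation:
Fragment 1: offset=4 data="tU" -> buffer=????tU??????
Fragment 2: offset=0 data="HMEK" -> buffer=HMEKtU??????
Fragment 3: offset=10 data="bo" -> buffer=HMEKtU????bo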